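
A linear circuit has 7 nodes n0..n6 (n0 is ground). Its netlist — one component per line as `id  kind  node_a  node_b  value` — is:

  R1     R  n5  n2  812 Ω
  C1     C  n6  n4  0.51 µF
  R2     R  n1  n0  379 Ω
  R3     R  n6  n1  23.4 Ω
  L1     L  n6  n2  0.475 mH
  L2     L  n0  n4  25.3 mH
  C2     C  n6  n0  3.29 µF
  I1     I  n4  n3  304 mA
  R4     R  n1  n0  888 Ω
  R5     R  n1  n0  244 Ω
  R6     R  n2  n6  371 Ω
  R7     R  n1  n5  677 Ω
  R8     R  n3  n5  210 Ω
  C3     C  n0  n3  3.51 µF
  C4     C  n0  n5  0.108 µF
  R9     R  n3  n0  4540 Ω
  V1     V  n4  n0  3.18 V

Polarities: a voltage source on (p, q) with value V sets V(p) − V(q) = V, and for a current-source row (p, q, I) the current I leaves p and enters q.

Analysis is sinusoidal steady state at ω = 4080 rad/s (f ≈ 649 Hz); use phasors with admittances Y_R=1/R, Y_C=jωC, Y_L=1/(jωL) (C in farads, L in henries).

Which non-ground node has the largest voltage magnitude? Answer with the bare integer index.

MNA unknowns: 6 node voltages V₁..V_6 plus 1 source current (V1)
R1: Y=0.001232+0.000j on G[5,2]
C1: Y=0.000+0.002081j on G[6,4]
R2: Y=0.002639+0.000j on G[1,0]
R3: Y=0.04274+0.000j on G[6,1]
L1: Y=0.000-0.5160j on G[6,2]
L2: Y=0.000-0.009688j on G[0,4]
C2: Y=0.000+0.01342j on G[6,0]
I1: z[4]−=0.304, z[3]+=0.304
R4: Y=0.001126+0.000j on G[1,0]
R5: Y=0.004098+0.000j on G[1,0]
R6: Y=0.002695+0.000j on G[2,6]
R7: Y=0.001477+0.000j on G[1,5]
R8: Y=0.004762+0.000j on G[3,5]
C3: Y=0.000+0.01432j on G[0,3]
C4: Y=0.000+0.0004406j on G[0,5]
R9: Y=0.0002203+0.000j on G[3,0]
V1: row V4−V0=3.18, i_V1 at 4,0
solve → V1=-0.9996-1.026j, V2=-1.206-0.7831j, V3=2.663-20.47j, V4=3.180+0.000j, V5=0.5097-13.41j, V6=-1.236-0.7870j
aux → i_V1=-0.3024+0.02162j

3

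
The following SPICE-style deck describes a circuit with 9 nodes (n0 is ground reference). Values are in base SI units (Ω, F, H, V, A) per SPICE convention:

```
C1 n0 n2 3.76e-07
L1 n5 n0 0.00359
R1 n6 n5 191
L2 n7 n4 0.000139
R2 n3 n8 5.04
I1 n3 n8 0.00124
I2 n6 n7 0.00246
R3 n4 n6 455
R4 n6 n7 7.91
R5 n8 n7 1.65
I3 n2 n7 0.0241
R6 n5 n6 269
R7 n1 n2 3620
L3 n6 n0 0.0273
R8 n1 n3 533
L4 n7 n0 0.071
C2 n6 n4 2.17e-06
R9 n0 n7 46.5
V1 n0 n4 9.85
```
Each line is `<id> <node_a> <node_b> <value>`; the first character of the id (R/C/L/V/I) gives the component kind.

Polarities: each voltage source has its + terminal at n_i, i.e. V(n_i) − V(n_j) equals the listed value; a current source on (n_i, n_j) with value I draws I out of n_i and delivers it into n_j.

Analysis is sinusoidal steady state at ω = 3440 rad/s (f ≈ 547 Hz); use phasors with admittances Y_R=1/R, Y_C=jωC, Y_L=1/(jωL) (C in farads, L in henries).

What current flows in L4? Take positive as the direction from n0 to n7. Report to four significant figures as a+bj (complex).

-0.0006216-0.04005j A

MNA unknowns: 8 node voltages V₁..V_8 plus 1 source current (V1)
C1: Y=0.000+0.001293j on G[0,2]
L1: Y=0.000-0.08097j on G[5,0]
R1: Y=0.005236+0.000j on G[6,5]
L2: Y=0.000-2.091j on G[7,4]
R2: Y=0.1984+0.000j on G[3,8]
I1: z[3]−=0.00124, z[8]+=0.00124
I2: z[6]−=0.00246, z[7]+=0.00246
R3: Y=0.002198+0.000j on G[4,6]
R4: Y=0.1264+0.000j on G[6,7]
R5: Y=0.6061+0.000j on G[8,7]
I3: z[2]−=0.0241, z[7]+=0.0241
R6: Y=0.003717+0.000j on G[5,6]
R7: Y=0.0002762+0.000j on G[1,2]
L3: Y=0.000-0.01065j on G[6,0]
R8: Y=0.001876+0.000j on G[1,3]
L4: Y=0.000-0.004094j on G[7,0]
C2: Y=0.000+0.007465j on G[6,4]
R9: Y=0.02151+0.000j on G[0,7]
V1: row V0−V4=9.85, i_V1 at 0,4
solve → V1=-8.991+2.698j, V2=-3.647+19.77j, V3=-9.778+0.1834j, V4=-9.850+0.000j, V5=-0.03709-1.008j, V6=-9.151-0.6723j, V7=-9.782+0.1518j, V8=-9.779+0.1596j
aux → i_V1=-0.3241+0.1390j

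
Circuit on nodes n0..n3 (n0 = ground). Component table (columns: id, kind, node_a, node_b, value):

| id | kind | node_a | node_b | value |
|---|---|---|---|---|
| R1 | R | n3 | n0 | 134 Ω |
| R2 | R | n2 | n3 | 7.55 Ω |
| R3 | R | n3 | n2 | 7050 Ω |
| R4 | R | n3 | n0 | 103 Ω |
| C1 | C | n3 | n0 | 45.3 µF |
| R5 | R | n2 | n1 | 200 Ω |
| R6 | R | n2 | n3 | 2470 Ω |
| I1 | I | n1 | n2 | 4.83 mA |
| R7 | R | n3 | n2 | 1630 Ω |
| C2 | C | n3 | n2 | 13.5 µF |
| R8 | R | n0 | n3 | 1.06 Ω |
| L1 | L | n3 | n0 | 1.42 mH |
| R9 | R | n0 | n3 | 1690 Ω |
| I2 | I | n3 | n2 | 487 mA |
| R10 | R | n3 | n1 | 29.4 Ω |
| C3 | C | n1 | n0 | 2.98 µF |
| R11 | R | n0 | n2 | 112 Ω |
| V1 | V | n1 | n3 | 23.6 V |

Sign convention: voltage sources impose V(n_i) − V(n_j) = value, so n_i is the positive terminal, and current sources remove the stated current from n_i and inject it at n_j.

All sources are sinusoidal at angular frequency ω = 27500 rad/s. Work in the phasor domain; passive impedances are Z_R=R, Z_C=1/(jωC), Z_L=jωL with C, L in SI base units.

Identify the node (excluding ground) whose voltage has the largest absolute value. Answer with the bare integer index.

Element admittances at ω=27500 rad/s:
  Y(R1) = 0.007463+0.000j S between n3,n0
  Y(R2) = 0.1325+0.000j S between n2,n3
  Y(R3) = 0.0001418+0.000j S between n3,n2
  Y(R4) = 0.009709+0.000j S between n3,n0
  Y(C1) = 0.000+1.246j S between n3,n0
  Y(R5) = 0.005000+0.000j S between n2,n1
  Y(R6) = 0.0004049+0.000j S between n2,n3
  I1: injects 0.00483 A into n2 (from n1)
  Y(R7) = 0.0006135+0.000j S between n3,n2
  Y(C2) = 0.000+0.3712j S between n3,n2
  Y(R8) = 0.9434+0.000j S between n0,n3
  Y(L1) = 0.000-0.02561j S between n3,n0
  Y(R9) = 0.0005917+0.000j S between n0,n3
  I2: injects 0.487 A into n2 (from n3)
  Y(R10) = 0.03401+0.000j S between n3,n1
  Y(C3) = 0.000+0.08195j S between n1,n0
  Y(R11) = 0.008929+0.000j S between n0,n2
  V1: constraint V(n1)−V(n3) = 23.6
Assemble and solve the 4×4 MNA system:
  V(n1)=22.65-0.7043j  V(n2)=-0.3645-2.137j  V(n3)=-0.9508-0.7043j
  i(V1)=-0.9803-1.863j

1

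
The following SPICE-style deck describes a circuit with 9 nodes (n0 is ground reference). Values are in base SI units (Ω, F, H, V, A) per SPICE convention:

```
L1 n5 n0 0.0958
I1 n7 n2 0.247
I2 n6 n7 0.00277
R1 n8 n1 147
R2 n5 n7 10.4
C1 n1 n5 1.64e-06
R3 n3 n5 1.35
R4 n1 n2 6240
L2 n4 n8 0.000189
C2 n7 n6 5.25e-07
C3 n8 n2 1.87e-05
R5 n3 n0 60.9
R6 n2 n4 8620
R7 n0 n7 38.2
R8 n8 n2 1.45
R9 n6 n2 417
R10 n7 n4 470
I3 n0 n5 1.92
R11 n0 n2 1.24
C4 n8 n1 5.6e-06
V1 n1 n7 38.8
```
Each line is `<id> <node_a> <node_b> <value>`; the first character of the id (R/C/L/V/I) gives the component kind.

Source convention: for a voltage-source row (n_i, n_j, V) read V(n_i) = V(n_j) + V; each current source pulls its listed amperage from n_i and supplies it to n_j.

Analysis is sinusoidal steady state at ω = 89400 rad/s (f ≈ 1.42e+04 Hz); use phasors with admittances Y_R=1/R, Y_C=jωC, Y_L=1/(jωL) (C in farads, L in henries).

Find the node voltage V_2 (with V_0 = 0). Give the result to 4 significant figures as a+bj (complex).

3.514+0.1800j V

Apply KCL at each of the 8 non-ground nodes and solve the resulting linear system.
Node n1: branches {R1, C1, R4, C4, V1} → V_1 = 4.590-6.656j
Node n2: branches {I1, R4, C3, R6, R8, R9, R11} → V_2 = 3.514+0.1800j
Node n3: branches {R3, R5} → V_3 = -1.130+1.763j
Node n4: branches {L2, R6, R10} → V_4 = 4.307-2.539j
Node n5: branches {L1, R2, C1, R3, I3} → V_5 = -1.155+1.802j
Node n6: branches {I2, C2, R9} → V_6 = -33.77-8.502j
Node n7: branches {I1, I2, R2, C2, R7, R10, V1} → V_7 = -34.21-6.656j
Node n8: branches {R1, L2, C3, R8, C4} → V_8 = 4.164-1.153j
Source currents: i(V1)=-3.998-1.017j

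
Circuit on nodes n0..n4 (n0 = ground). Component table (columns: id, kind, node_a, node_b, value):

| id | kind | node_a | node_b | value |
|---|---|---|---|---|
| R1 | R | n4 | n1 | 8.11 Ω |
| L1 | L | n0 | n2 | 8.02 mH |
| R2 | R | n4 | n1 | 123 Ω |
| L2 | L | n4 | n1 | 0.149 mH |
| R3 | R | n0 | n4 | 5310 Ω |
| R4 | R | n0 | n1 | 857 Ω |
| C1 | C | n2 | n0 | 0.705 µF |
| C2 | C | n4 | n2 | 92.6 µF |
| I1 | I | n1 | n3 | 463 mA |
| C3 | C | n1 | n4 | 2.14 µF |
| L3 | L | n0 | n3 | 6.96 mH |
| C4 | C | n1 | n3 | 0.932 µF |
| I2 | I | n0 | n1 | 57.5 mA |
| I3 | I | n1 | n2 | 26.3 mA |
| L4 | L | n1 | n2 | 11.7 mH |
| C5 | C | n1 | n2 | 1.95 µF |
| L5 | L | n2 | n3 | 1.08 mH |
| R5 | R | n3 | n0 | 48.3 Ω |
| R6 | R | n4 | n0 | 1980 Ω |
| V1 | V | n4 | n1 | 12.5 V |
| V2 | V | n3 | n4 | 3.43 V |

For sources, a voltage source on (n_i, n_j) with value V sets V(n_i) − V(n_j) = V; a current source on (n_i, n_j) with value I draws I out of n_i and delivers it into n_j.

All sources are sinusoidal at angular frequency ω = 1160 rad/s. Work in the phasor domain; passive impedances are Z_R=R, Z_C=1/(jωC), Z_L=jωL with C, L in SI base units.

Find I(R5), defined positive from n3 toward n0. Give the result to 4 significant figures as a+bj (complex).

0.009632+0.006164j A

Apply KCL at each of the 4 non-ground nodes and solve the resulting linear system.
Node n1: branches {R1, R2, L2, R4, I1, C3, C4, I2, I3, L4, C5, V1} → V_1 = -15.46+0.2977j
Node n2: branches {L1, C1, C2, I3, L4, C5, L5} → V_2 = -0.4772+0.2915j
Node n3: branches {I1, L3, C4, L5, R5, V2} → V_3 = 0.4652+0.2977j
Node n4: branches {R1, R2, L2, R3, C2, C3, R6, V1, V2} → V_4 = -2.965+0.2977j
Source currents: i(V1)=-1.229+73.34j, i(V2)=0.4115+0.7865j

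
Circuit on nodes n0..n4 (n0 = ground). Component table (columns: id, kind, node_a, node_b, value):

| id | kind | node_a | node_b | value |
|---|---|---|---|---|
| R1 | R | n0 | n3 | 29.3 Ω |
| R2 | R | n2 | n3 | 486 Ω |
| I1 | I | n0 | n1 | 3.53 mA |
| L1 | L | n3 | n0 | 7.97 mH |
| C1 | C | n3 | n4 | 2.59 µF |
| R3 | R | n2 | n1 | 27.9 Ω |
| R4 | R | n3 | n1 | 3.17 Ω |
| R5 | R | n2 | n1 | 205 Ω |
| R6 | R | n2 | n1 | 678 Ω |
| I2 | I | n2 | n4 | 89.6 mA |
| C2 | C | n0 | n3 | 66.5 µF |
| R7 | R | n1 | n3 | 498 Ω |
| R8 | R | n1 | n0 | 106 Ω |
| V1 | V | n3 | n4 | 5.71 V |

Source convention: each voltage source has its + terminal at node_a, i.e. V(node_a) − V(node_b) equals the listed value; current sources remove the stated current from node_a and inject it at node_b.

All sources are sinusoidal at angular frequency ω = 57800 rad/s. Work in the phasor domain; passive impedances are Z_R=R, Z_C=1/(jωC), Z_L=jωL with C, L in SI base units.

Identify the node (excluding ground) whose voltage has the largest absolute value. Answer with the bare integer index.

MNA unknowns: 4 node voltages V₁..V_4 plus 1 source current (V1)
R1: Y=0.03413+0.000j on G[0,3]
R2: Y=0.002058+0.000j on G[2,3]
I1: z[0]−=0.00353, z[1]+=0.00353
L1: Y=0.000-0.002171j on G[3,0]
C1: Y=0.000+0.1497j on G[3,4]
R3: Y=0.03584+0.000j on G[2,1]
R4: Y=0.3155+0.000j on G[3,1]
R5: Y=0.004878+0.000j on G[2,1]
R6: Y=0.001475+0.000j on G[2,1]
I2: z[2]−=0.0896, z[4]+=0.0896
C2: Y=0.000+3.844j on G[0,3]
R7: Y=0.002008+0.000j on G[1,3]
R8: Y=0.009434+0.000j on G[1,0]
V1: row V3−V4=5.71, i_V1 at 3,4
solve → V1=-0.2490-0.001486j, V2=-2.262-0.001488j, V3=1.725e-05-0.001530j, V4=-5.710-0.001530j
aux → i_V1=-0.08960-0.8548j

4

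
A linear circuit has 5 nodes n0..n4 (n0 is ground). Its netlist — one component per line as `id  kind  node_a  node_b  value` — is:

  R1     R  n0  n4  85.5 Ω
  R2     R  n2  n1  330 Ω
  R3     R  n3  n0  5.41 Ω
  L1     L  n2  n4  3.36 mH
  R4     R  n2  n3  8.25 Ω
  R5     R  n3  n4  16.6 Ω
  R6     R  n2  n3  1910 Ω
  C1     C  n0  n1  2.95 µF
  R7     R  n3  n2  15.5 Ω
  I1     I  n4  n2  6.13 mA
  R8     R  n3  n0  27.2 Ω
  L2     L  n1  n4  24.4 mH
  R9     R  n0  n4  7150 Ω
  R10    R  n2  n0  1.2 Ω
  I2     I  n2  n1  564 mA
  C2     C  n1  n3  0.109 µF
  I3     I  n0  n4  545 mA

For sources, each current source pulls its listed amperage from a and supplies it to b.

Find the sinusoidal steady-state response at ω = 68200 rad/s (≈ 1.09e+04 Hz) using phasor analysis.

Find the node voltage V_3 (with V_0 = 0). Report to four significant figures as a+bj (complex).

0.9528+0.05300j V

Element admittances at ω=68200 rad/s:
  Y(R1) = 0.01170+0.000j S between n0,n4
  Y(R2) = 0.003030+0.000j S between n2,n1
  Y(R3) = 0.1848+0.000j S between n3,n0
  Y(L1) = 0.000-0.004364j S between n2,n4
  Y(R4) = 0.1212+0.000j S between n2,n3
  Y(R5) = 0.06024+0.000j S between n3,n4
  Y(R6) = 0.0005236+0.000j S between n2,n3
  Y(C1) = 0.000+0.2012j S between n0,n1
  Y(R7) = 0.06452+0.000j S between n3,n2
  I1: injects 0.00613 A into n2 (from n4)
  Y(R8) = 0.03676+0.000j S between n3,n0
  Y(L2) = 0.000-0.0006009j S between n1,n4
  Y(R9) = 0.0001399+0.000j S between n0,n4
  Y(R10) = 0.8333+0.000j S between n2,n0
  I2: injects 0.564 A into n1 (from n2)
  Y(C2) = 0.000+0.007434j S between n1,n3
  I3: injects 0.545 A into n4 (from n0)
Assemble and solve the 4×4 MNA system:
  V(n1)=0.04925-2.705j  V(n2)=-0.3690-0.03495j  V(n3)=0.9528+0.05300j  V(n4)=8.205+0.6314j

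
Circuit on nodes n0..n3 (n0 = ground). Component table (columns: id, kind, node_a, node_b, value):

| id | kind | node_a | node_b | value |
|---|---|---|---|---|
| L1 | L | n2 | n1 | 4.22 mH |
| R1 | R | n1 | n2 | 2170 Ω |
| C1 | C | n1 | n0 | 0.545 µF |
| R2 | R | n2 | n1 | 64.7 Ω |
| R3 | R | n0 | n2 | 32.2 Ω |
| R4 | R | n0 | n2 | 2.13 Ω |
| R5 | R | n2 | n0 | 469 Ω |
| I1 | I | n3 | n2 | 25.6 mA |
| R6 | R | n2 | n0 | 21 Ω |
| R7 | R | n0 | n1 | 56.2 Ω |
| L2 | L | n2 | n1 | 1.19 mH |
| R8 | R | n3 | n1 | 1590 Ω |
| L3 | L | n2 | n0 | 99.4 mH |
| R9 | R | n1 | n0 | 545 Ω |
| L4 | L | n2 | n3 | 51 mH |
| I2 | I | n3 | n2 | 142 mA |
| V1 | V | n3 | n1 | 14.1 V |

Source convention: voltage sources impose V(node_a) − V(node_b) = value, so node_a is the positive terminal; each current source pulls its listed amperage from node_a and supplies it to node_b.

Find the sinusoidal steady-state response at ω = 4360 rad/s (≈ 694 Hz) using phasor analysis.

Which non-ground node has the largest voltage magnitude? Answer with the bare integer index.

MNA unknowns: 3 node voltages V₁..V_3 plus 1 source current (V1)
L1: Y=0.000-0.05435j on G[2,1]
R1: Y=0.0004608+0.000j on G[1,2]
C1: Y=0.000+0.002376j on G[1,0]
R2: Y=0.01546+0.000j on G[2,1]
R3: Y=0.03106+0.000j on G[0,2]
R4: Y=0.4695+0.000j on G[0,2]
R5: Y=0.002132+0.000j on G[2,0]
I1: z[3]−=0.0256, z[2]+=0.0256
R6: Y=0.04762+0.000j on G[2,0]
R7: Y=0.01779+0.000j on G[0,1]
L2: Y=0.000-0.1927j on G[2,1]
R8: Y=0.0006289+0.000j on G[3,1]
L3: Y=0.000-0.002307j on G[2,0]
R9: Y=0.001835+0.000j on G[1,0]
L4: Y=0.000-0.004497j on G[2,3]
I2: z[3]−=0.142, z[2]+=0.142
V1: row V3−V1=14.1, i_V1 at 3,1
solve → V1=-0.3324-0.6014j, V2=0.009165+0.02292j, V3=13.77-0.6014j
aux → i_V1=-0.1737+0.06187j

3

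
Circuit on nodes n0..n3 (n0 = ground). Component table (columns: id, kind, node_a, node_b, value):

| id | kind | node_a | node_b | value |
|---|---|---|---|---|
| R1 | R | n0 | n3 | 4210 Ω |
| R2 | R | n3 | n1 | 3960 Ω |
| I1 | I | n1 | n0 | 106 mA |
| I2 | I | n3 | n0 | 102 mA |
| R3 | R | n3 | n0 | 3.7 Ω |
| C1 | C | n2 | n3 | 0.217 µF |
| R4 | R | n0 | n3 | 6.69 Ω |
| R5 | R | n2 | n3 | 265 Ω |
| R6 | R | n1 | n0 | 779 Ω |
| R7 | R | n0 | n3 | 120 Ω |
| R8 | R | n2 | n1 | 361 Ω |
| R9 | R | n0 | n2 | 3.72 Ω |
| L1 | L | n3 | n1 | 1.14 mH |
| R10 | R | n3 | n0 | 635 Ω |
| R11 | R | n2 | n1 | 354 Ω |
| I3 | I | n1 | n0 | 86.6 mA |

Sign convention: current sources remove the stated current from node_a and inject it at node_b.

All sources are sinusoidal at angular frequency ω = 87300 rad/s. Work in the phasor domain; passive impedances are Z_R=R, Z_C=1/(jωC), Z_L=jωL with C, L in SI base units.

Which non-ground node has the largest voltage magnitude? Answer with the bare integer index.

1

MNA unknowns: 3 node voltages V₁..V_3
R1: Y=0.0002375+0.000j on G[0,3]
R2: Y=0.0002525+0.000j on G[3,1]
I1: z[1]−=0.106, z[0]+=0.106
I2: z[3]−=0.102, z[0]+=0.102
R3: Y=0.2703+0.000j on G[3,0]
C1: Y=0.000+0.01894j on G[2,3]
R4: Y=0.1495+0.000j on G[0,3]
R5: Y=0.003774+0.000j on G[2,3]
R6: Y=0.001284+0.000j on G[1,0]
R7: Y=0.008333+0.000j on G[0,3]
R8: Y=0.002770+0.000j on G[2,1]
R9: Y=0.2688+0.000j on G[0,2]
L1: Y=0.000-0.01005j on G[3,1]
R10: Y=0.001575+0.000j on G[3,0]
R11: Y=0.002825+0.000j on G[2,1]
I3: z[1]−=0.0866, z[0]+=0.0866
solve → V1=-9.263-12.53j, V2=-0.2256-0.2690j, V3=-0.5165+0.2056j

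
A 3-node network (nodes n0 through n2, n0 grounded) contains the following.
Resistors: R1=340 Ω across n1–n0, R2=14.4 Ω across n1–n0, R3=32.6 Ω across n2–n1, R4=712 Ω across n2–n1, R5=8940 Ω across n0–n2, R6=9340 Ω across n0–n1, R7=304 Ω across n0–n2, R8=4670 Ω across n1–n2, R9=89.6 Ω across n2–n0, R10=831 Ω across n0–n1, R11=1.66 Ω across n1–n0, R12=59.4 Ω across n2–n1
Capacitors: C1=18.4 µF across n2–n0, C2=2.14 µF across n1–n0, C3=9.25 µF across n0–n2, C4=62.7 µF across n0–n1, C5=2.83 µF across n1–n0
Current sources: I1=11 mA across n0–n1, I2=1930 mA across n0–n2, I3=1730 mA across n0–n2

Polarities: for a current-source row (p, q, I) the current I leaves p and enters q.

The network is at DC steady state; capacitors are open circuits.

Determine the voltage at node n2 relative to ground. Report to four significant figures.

60.65 V

Apply KCL at each of the 2 non-ground nodes and solve the resulting linear system.
Node n1: branches {R1, R2, R3, R4, R6, C2, I1, R8, R10, R11, C4, C5, R12} → V_1 = 4.123
Node n2: branches {R3, C1, R4, R5, R7, R8, C3, R9, I2, R12, I3} → V_2 = 60.65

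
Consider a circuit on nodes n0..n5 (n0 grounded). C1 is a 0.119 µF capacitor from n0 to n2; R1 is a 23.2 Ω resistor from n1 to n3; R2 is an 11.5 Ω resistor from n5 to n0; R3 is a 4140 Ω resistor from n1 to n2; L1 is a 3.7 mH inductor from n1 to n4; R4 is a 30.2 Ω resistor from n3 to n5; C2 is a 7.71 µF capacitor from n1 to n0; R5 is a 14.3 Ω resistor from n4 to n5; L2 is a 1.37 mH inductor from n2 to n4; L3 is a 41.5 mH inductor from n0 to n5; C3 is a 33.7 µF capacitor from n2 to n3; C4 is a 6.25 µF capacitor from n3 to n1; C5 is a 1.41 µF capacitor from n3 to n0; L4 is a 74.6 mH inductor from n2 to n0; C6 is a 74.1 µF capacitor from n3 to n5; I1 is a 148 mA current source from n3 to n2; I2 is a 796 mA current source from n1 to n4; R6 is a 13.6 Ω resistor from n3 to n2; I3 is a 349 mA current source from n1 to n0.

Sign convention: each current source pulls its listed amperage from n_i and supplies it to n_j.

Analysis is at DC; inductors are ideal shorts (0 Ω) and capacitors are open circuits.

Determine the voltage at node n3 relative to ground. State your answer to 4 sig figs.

-0.9883 V

Element admittances at DC:
  Y(C1) = 0.000 S between n0,n2
  Y(R1) = 0.04310 S between n1,n3
  Y(R2) = 0.08696 S between n5,n0
  Y(R3) = 0.0002415 S between n1,n2
  L1: short n1↔n4 (DC inductor)
  Y(R4) = 0.03311 S between n3,n5
  Y(C2) = 0.000 S between n1,n0
  Y(R5) = 0.06993 S between n4,n5
  L2: short n2↔n4 (DC inductor)
  L3: short n0↔n5 (DC inductor)
  Y(C3) = 0.000 S between n2,n3
  Y(C4) = 0.000 S between n3,n1
  Y(C5) = 0.000 S between n3,n0
  L4: short n2↔n0 (DC inductor)
  Y(C6) = 0.000 S between n3,n5
  I1: injects 0.148 A into n2 (from n3)
  I2: injects 0.796 A into n4 (from n1)
  Y(R6) = 0.07353 S between n3,n2
  I3: injects 0.349 A into n0 (from n1)
Assemble and solve the 9×9 MNA system:
  V(n1)=0.000  V(n2)=0.000  V(n3)=-0.9883  V(n4)=0.000  V(n5)=0.000
  i(L1)=-1.188  i(L2)=0.3916  i(L3)=0.03273  i(L4)=-0.3163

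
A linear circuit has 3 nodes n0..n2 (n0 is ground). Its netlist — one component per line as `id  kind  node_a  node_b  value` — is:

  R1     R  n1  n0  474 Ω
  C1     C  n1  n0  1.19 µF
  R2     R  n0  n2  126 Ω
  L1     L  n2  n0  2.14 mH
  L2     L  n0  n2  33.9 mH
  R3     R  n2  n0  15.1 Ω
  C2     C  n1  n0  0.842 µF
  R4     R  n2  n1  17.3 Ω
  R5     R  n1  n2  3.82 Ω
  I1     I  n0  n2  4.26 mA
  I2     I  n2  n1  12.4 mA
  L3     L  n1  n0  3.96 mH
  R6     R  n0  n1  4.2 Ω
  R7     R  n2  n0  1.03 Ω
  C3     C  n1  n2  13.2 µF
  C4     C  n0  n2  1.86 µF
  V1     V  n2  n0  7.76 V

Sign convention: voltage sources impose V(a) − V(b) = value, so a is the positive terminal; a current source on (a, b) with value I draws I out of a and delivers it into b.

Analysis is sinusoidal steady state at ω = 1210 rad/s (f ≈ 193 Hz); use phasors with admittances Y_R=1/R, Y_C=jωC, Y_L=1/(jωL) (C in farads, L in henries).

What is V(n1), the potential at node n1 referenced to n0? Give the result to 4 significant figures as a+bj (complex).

MNA unknowns: 2 node voltages V₁..V_2 plus 1 source current (V1)
R1: Y=0.002110+0.000j on G[1,0]
C1: Y=0.000+0.001440j on G[1,0]
R2: Y=0.007937+0.000j on G[0,2]
L1: Y=0.000-0.3862j on G[2,0]
L2: Y=0.000-0.02438j on G[0,2]
R3: Y=0.06623+0.000j on G[2,0]
C2: Y=0.000+0.001019j on G[1,0]
R4: Y=0.05780+0.000j on G[2,1]
R5: Y=0.2618+0.000j on G[1,2]
I1: z[0]−=0.00426, z[2]+=0.00426
I2: z[2]−=0.0124, z[1]+=0.0124
L3: Y=0.000-0.2087j on G[1,0]
R6: Y=0.2381+0.000j on G[0,1]
R7: Y=0.9709+0.000j on G[2,0]
C3: Y=0.000+0.01597j on G[1,2]
C4: Y=0.000+0.002251j on G[0,2]
V1: row V2−V0=7.76, i_V1 at 2,0
solve → V1=3.924+1.555j, V2=7.760+0.000j
aux → i_V1=-9.368+3.604j

3.924+1.555j V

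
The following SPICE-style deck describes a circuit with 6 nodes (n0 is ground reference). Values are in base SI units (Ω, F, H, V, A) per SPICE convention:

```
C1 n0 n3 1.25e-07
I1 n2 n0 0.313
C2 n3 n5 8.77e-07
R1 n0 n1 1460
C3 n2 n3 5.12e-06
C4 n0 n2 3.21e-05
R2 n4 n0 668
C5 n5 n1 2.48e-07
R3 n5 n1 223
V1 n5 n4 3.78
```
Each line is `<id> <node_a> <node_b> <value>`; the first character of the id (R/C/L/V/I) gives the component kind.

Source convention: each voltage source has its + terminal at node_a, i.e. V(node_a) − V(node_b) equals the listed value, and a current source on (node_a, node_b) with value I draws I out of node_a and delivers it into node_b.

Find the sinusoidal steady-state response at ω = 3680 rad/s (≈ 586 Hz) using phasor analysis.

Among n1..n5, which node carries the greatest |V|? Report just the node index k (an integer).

4

Apply KCL at each of the 5 non-ground nodes and solve the resulting linear system.
Node n1: branches {R1, C5, R3} → V_1 = -0.2099+0.2585j
Node n2: branches {I1, C3, C4} → V_2 = -0.005187+2.589j
Node n3: branches {C1, C2, C3} → V_3 = -0.03771+2.209j
Node n4: branches {R2, V1} → V_4 = -4.013+0.3027j
Node n5: branches {C2, C5, R3, V1} → V_5 = -0.2330+0.3027j
Source currents: i(V1)=-0.006007+0.0004531j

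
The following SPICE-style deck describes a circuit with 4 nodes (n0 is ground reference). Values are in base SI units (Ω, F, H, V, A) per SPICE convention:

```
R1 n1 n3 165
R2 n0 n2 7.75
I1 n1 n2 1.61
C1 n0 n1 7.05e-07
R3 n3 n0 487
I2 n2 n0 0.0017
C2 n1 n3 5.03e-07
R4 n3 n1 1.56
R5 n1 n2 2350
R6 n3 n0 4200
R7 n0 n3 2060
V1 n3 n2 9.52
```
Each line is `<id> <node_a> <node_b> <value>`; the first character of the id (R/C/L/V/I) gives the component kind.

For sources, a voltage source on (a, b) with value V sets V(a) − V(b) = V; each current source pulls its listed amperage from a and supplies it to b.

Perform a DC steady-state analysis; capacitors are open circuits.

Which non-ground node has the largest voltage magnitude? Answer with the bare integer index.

3

Apply KCL at each of the 3 non-ground nodes and solve the resulting linear system.
Node n1: branches {R1, I1, C1, C2, R4, R5} → V_1 = 6.814
Node n2: branches {R2, I1, I2, R5, V1} → V_2 = -0.2135
Node n3: branches {R1, R3, C2, R4, R6, R7, V1} → V_3 = 9.307
Source currents: i(V1)=-1.639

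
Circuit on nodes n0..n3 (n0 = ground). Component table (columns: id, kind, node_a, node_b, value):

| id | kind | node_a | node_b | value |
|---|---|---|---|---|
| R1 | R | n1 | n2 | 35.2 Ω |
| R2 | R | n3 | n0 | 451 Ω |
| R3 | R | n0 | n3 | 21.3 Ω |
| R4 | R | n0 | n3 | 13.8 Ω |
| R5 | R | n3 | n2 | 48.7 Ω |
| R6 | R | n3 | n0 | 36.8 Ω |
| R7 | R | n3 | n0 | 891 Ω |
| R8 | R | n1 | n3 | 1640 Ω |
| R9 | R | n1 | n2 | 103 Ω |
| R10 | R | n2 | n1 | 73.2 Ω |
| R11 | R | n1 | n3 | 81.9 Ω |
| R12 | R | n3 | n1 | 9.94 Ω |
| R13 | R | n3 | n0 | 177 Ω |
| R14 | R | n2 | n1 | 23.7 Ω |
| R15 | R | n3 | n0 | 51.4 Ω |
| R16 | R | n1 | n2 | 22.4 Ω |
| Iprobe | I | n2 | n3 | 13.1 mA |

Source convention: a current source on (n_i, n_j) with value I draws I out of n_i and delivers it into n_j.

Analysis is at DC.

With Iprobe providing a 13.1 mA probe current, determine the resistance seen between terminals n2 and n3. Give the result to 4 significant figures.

Element admittances at DC:
  Y(R1) = 0.02841 S between n1,n2
  Y(R2) = 0.002217 S between n3,n0
  Y(R3) = 0.04695 S between n0,n3
  Y(R4) = 0.07246 S between n0,n3
  Y(R5) = 0.02053 S between n3,n2
  Y(R6) = 0.02717 S between n3,n0
  Y(R7) = 0.001122 S between n3,n0
  Y(R8) = 0.0006098 S between n1,n3
  Y(R9) = 0.009709 S between n1,n2
  Y(R10) = 0.01366 S between n2,n1
  Y(R11) = 0.01221 S between n1,n3
  Y(R12) = 0.1006 S between n3,n1
  Y(R13) = 0.005650 S between n3,n0
  Y(R14) = 0.04219 S between n2,n1
  Y(R15) = 0.01946 S between n3,n0
  Y(R16) = 0.04464 S between n1,n2
  Iprobe: injects 0.0131 A into n3 (from n2)
Assemble and solve the 3×3 MNA system:
  V(n1)=-0.08689  V(n2)=-0.1580  V(n3)=0.000

R_eq = 12.06 Ω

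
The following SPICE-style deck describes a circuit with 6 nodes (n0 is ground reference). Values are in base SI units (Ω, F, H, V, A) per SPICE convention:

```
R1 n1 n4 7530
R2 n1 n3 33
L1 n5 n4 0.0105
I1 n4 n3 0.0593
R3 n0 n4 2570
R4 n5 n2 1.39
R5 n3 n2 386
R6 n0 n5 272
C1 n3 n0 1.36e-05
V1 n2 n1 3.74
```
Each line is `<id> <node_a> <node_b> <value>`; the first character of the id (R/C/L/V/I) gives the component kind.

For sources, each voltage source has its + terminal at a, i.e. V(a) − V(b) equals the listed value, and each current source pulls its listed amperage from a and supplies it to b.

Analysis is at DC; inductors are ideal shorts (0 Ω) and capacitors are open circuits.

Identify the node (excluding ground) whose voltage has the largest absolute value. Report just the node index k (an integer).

1

Element admittances at DC:
  Y(R1) = 0.0001328 S between n1,n4
  Y(R2) = 0.03030 S between n1,n3
  L1: short n5↔n4 (DC inductor)
  I1: injects 0.0593 A into n3 (from n4)
  Y(R3) = 0.0003891 S between n0,n4
  Y(R4) = 0.7194 S between n5,n2
  Y(R5) = 0.002591 S between n3,n2
  Y(R6) = 0.003676 S between n0,n5
  Y(C1) = 0.000 S between n3,n0
  V1: constraint V(n2)−V(n1) = 3.74
Assemble and solve the 7×7 MNA system:
  V(n1)=-3.657  V(n2)=0.08310  V(n3)=-1.560  V(n4)=0.000  V(n5)=0.000
  i(L1)=0.05979  i(V1)=-0.06404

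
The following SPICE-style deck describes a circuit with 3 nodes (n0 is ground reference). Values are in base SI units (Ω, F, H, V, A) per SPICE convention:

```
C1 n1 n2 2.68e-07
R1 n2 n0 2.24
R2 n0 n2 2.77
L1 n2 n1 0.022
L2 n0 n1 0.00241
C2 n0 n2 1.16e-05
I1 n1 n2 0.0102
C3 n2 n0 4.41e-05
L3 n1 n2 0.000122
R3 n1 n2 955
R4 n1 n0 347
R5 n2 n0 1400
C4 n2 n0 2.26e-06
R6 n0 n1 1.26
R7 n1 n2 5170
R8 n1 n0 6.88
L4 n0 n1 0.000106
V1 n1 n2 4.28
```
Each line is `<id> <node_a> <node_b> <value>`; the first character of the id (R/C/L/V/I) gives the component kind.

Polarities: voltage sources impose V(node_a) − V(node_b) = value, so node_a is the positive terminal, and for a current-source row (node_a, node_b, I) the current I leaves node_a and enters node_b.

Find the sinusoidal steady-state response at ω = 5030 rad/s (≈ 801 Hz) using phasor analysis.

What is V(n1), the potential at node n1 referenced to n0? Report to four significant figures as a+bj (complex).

0.6805+1.361j V

Element admittances at ω=5030 rad/s:
  Y(C1) = 0.000+0.001348j S between n1,n2
  Y(R1) = 0.4464+0.000j S between n2,n0
  Y(R2) = 0.3610+0.000j S between n0,n2
  Y(L1) = 0.000-0.009037j S between n2,n1
  Y(L2) = 0.000-0.08249j S between n0,n1
  Y(C2) = 0.000+0.05835j S between n0,n2
  I1: injects 0.0102 A into n2 (from n1)
  Y(C3) = 0.000+0.2218j S between n2,n0
  Y(L3) = 0.000-1.630j S between n1,n2
  Y(R3) = 0.001047+0.000j S between n1,n2
  Y(R4) = 0.002882+0.000j S between n1,n0
  Y(R5) = 0.0007143+0.000j S between n2,n0
  Y(C4) = 0.000+0.01137j S between n2,n0
  Y(R6) = 0.7937+0.000j S between n0,n1
  Y(R7) = 0.0001934+0.000j S between n1,n2
  Y(R8) = 0.1453+0.000j S between n1,n0
  Y(L4) = 0.000-1.876j S between n0,n1
  V1: constraint V(n1)−V(n2) = 4.28
Assemble and solve the 3×3 MNA system:
  V(n1)=0.6805+1.361j  V(n2)=-3.600+1.361j
  i(V1)=-3.321+7.058j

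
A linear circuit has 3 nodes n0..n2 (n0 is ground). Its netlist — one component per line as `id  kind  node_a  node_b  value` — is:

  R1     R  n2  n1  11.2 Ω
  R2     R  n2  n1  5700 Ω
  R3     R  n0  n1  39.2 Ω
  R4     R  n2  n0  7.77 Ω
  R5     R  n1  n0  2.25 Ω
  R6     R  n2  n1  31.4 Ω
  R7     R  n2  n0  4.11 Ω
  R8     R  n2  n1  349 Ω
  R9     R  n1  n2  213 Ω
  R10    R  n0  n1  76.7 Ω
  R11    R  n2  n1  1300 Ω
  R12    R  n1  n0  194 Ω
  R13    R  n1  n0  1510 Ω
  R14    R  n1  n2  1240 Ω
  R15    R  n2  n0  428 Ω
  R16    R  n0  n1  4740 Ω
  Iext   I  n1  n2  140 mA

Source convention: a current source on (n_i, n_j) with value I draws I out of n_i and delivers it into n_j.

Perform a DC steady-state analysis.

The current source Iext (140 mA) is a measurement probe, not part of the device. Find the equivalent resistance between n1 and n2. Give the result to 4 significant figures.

MNA unknowns: 2 node voltages V₁..V_2
R1: Y=0.08929 on G[2,1]
R2: Y=0.0001754 on G[2,1]
R3: Y=0.02551 on G[0,1]
R4: Y=0.1287 on G[2,0]
R5: Y=0.4444 on G[1,0]
R6: Y=0.03185 on G[2,1]
R7: Y=0.2433 on G[2,0]
R8: Y=0.002865 on G[2,1]
R9: Y=0.004695 on G[1,2]
R10: Y=0.01304 on G[0,1]
R11: Y=0.0007692 on G[2,1]
R12: Y=0.005155 on G[1,0]
R13: Y=0.0006623 on G[1,0]
R14: Y=0.0008065 on G[1,2]
R15: Y=0.002336 on G[2,0]
R16: Y=0.0002110 on G[0,1]
Iext: z[1]−=0.14, z[2]+=0.14
solve → V1=-0.1772, V2=0.2315

R_eq = 2.920 Ω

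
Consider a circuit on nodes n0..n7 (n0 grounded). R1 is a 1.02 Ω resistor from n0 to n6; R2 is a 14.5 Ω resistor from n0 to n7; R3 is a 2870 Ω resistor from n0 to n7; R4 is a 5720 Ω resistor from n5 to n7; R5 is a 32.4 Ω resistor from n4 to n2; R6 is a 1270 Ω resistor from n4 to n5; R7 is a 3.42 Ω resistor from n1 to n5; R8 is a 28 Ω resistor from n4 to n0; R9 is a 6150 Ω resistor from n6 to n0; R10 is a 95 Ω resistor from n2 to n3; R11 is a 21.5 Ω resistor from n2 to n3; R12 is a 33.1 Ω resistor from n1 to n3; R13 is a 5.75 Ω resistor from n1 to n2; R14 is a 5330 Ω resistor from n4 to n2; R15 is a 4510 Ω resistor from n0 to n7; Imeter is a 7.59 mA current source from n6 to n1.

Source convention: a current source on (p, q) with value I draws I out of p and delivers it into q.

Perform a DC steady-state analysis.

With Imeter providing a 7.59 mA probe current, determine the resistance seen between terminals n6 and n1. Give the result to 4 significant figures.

Apply KCL at each of the 7 non-ground nodes and solve the resulting linear system.
Node n1: branches {R7, R12, R13, Imeter} → V_1 = 0.4827
Node n2: branches {R5, R10, R11, R13, R14} → V_2 = 0.4450
Node n3: branches {R10, R11, R12} → V_3 = 0.4580
Node n4: branches {R5, R6, R8, R14} → V_4 = 0.2102
Node n5: branches {R4, R6, R7} → V_5 = 0.4816
Node n6: branches {R1, R9, Imeter} → V_6 = -0.007741
Node n7: branches {R2, R3, R4, R15} → V_7 = 0.001208

R_eq = 64.61 Ω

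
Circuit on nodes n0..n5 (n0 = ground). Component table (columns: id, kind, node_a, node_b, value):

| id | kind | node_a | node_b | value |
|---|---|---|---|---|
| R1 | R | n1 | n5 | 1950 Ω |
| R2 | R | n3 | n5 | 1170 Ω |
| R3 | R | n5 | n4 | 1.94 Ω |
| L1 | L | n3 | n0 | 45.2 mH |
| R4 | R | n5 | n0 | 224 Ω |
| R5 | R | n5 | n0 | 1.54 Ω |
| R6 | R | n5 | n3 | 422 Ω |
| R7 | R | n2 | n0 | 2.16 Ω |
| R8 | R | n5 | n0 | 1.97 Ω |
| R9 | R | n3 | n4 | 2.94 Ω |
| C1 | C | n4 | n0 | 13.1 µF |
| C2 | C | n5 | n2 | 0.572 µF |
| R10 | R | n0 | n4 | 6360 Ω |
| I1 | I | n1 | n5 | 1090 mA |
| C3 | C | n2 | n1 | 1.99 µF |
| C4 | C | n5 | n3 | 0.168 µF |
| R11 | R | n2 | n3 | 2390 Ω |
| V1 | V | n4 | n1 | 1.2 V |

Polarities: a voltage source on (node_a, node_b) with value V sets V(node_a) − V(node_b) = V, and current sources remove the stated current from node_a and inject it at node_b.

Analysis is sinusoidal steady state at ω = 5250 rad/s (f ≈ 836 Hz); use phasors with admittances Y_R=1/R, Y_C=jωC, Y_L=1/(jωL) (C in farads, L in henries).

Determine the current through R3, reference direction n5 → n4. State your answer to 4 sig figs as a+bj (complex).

Apply KCL at each of the 5 non-ground nodes and solve the resulting linear system.
Node n1: branches {R1, I1, C3, V1} → V_1 = -3.197+0.4548j
Node n2: branches {R7, C2, C3, R11} → V_2 = -0.01501-0.07104j
Node n3: branches {R2, L1, R6, R9, C4, R11} → V_3 = -1.980+0.4321j
Node n4: branches {R3, R9, C1, R10, V1} → V_4 = -1.997+0.4548j
Node n5: branches {R1, R2, R3, R4, R5, R6, R8, C2, I1, C4} → V_5 = 0.03161+0.1393j
Source currents: i(V1)=1.083-0.03308j

1.046-0.1626j A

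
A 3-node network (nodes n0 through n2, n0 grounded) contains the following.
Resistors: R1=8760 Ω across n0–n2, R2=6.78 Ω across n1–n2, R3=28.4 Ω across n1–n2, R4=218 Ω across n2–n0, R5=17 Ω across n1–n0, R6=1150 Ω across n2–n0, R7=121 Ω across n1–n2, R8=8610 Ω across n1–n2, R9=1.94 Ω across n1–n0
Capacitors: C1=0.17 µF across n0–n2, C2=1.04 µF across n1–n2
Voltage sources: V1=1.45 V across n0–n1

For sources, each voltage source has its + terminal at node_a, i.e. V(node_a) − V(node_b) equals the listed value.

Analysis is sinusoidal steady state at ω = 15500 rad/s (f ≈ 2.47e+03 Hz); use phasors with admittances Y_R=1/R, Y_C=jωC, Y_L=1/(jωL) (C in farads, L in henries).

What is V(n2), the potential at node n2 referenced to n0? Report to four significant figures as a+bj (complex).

Apply KCL at each of the 2 non-ground nodes and solve the resulting linear system.
Node n1: branches {R2, R3, R5, R7, C2, R8, R9, V1} → V_1 = -1.450+0.000j
Node n2: branches {R1, C1, R2, R3, R4, R6, R7, C2, R8} → V_2 = -1.407+0.01537j
Source currents: i(V1)=-0.8406-0.003623j

-1.407+0.01537j V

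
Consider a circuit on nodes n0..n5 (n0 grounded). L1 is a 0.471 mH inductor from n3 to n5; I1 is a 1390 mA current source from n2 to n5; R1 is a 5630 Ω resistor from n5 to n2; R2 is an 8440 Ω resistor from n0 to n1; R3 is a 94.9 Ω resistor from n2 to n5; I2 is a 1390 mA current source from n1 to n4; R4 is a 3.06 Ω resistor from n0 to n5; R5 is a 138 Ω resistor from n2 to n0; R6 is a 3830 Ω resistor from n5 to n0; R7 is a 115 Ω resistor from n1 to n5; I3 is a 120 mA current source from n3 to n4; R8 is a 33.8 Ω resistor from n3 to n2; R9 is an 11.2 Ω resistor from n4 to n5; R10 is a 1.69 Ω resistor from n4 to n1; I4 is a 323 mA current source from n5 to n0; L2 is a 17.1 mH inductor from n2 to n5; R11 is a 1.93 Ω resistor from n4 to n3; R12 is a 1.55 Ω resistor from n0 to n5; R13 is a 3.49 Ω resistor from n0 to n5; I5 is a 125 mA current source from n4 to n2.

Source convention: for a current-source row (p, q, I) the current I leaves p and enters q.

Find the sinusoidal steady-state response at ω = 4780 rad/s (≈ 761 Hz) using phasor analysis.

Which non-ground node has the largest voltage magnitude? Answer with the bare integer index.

Apply KCL at each of the 5 non-ground nodes and solve the resulting linear system.
Node n1: branches {R2, I2, R7, R10} → V_1 = -2.383-1.522j
Node n2: branches {I1, R1, R3, R5, R8, L2, I5} → V_2 = -24.75-7.478j
Node n3: branches {L1, I3, R8, R11} → V_3 = -0.08898-1.845j
Node n4: branches {I2, I3, R9, R10, R11, I5} → V_4 = -0.06792-1.545j
Node n5: branches {L1, I1, R1, R3, R4, R6, R7, R9, I4, L2, R12, R13} → V_5 = -0.1139+0.04319j

2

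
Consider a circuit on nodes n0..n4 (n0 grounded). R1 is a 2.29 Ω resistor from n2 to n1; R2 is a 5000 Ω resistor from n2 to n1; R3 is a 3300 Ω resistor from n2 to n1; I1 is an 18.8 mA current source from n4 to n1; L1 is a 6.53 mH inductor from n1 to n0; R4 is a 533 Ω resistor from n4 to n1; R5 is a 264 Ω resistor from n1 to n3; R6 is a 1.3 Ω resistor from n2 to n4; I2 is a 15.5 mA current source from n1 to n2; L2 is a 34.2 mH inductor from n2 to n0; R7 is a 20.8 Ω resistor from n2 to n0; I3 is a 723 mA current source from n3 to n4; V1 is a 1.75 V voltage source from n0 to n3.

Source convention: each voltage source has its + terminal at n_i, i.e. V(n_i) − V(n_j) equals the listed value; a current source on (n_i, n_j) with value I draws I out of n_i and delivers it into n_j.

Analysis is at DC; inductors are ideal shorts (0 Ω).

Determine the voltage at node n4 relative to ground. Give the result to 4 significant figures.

Element admittances at DC:
  Y(R1) = 0.4367 S between n2,n1
  Y(R2) = 0.0002000 S between n2,n1
  Y(R3) = 0.0003030 S between n2,n1
  I1: injects 0.0188 A into n1 (from n4)
  L1: short n1↔n0 (DC inductor)
  Y(R4) = 0.001876 S between n4,n1
  Y(R5) = 0.003788 S between n1,n3
  Y(R6) = 0.7692 S between n2,n4
  I2: injects 0.0155 A into n2 (from n1)
  L2: short n2↔n0 (DC inductor)
  Y(R7) = 0.04808 S between n2,n0
  I3: injects 0.723 A into n4 (from n3)
  V1: constraint V(n0)−V(n3) = 1.75
Assemble and solve the 7×7 MNA system:
  V(n1)=0.000  V(n2)=0.000  V(n3)=-1.750  V(n4)=0.9132
  i(L1)=-0.001615  i(L2)=0.7180  i(V1)=0.7164

0.9132 V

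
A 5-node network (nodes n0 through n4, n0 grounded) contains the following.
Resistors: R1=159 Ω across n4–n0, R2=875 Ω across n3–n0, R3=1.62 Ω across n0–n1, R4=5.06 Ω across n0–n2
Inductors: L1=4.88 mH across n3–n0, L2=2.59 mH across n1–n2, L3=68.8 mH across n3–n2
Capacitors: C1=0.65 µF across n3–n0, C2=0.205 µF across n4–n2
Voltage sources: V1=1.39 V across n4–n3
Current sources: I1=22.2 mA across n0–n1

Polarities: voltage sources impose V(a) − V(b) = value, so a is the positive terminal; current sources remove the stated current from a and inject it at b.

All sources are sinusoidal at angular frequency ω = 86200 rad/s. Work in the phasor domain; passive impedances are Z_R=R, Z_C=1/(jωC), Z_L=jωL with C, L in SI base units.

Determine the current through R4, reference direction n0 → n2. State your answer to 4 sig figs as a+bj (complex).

0.0006933-0.01819j A

Element admittances at ω=86200 rad/s:
  Y(R1) = 0.006289+0.000j S between n4,n0
  Y(L1) = 0.000-0.002377j S between n3,n0
  Y(R2) = 0.001143+0.000j S between n3,n0
  Y(C1) = 0.000+0.05603j S between n3,n0
  Y(C2) = 0.000+0.01767j S between n4,n2
  Y(R3) = 0.6173+0.000j S between n0,n1
  Y(L2) = 0.000-0.004479j S between n1,n2
  Y(L3) = 0.000-0.0001686j S between n3,n2
  Y(R4) = 0.1976+0.000j S between n0,n2
  V1: constraint V(n4)−V(n3) = 1.39
  I1: injects 0.0222 A into n1 (from n0)
Assemble and solve the 5×5 MNA system:
  V(n1)=0.03663+0.0002912j  V(n2)=-0.003508+0.09204j  V(n3)=-0.3574+0.1082j  V(n4)=1.033+0.1082j
  i(V1)=-0.006209-0.01899j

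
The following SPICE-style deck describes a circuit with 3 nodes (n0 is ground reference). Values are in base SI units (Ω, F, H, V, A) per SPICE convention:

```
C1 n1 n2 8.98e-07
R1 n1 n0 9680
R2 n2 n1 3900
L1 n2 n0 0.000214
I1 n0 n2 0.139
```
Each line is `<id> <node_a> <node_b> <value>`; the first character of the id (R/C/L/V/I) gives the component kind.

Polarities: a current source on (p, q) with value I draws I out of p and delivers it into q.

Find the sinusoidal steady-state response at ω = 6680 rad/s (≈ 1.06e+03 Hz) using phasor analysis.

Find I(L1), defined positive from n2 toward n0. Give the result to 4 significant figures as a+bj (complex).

MNA unknowns: 2 node voltages V₁..V_2
C1: Y=0.000+0.005999j on G[1,2]
R1: Y=0.0001033+0.000j on G[1,0]
R2: Y=0.0002564+0.000j on G[2,1]
L1: Y=0.000-0.6995j on G[2,0]
I1: z[0]−=0.139, z[2]+=0.139
solve → V1=-0.003380+0.1985j, V2=2.931e-05+0.1987j

0.1390-2.051e-05j A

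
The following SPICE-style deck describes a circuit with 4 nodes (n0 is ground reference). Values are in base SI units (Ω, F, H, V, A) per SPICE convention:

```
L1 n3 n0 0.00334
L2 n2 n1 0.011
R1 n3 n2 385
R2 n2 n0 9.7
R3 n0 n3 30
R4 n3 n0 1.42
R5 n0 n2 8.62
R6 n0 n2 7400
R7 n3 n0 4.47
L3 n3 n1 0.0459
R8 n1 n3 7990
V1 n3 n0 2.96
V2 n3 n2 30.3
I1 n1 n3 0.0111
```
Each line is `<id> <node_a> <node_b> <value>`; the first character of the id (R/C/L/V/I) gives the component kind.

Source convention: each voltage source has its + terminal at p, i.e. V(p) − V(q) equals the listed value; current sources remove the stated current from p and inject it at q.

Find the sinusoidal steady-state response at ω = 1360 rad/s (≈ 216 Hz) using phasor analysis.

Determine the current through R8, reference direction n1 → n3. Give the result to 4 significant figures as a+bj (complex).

MNA unknowns: 3 node voltages V₁..V_3 plus 2 source currents (V1, V2)
L1: Y=0.000-0.2201j on G[3,0]
L2: Y=0.000-0.06684j on G[2,1]
R1: Y=0.002597+0.000j on G[3,2]
R2: Y=0.1031+0.000j on G[2,0]
R3: Y=0.03333+0.000j on G[0,3]
R4: Y=0.7042+0.000j on G[3,0]
R5: Y=0.1160+0.000j on G[0,2]
R6: Y=0.0001351+0.000j on G[0,2]
R7: Y=0.2237+0.000j on G[3,0]
L3: Y=0.000-0.01602j on G[3,1]
R8: Y=0.0001252+0.000j on G[1,3]
V1: row V3−V0=2.96, i_V1 at 3,0
V2: row V3−V2=30.3, i_V2 at 3,2
I1: z[1]−=0.0111, z[3]+=0.0111
solve → V1=-21.48-0.09704j, V2=-27.34+0.000j, V3=2.960+0.000j
aux → i_V1=3.149+0.6516j, i_V2=-6.066+0.3915j

-0.003059-1.214e-05j A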